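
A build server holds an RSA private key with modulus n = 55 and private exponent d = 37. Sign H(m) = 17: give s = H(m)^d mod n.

(H(m))^2 ≡ 17^2 = 289 ≡ 14
(H(m))^4 ≡ 14^2 = 196 ≡ 31
(H(m))^8 ≡ 31^2 = 961 ≡ 26
(H(m))^16 ≡ 26^2 = 676 ≡ 16
(H(m))^32 ≡ 16^2 = 256 ≡ 36
37 = 32 + 4 + 1, so (H(m))^37 ≡ 36·31·17 ≡ 52 (mod 55)

52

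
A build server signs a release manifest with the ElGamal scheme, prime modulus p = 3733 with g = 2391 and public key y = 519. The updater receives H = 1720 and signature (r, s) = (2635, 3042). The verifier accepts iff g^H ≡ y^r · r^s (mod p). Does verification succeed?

Left side g^H mod p:
2391^2 = 5716881 ≡ 1658
2391^4 ≡ 1658^2 = 2748964 ≡ 1476
2391^8 ≡ 1476^2 = 2178576 ≡ 2237
2391^16 ≡ 2237^2 = 5004169 ≡ 1949
2391^32 ≡ 1949^2 = 3798601 ≡ 2140
2391^64 ≡ 2140^2 = 4579600 ≡ 2942
2391^128 ≡ 2942^2 = 8655364 ≡ 2270
2391^256 ≡ 2270^2 = 5152900 ≡ 1360
2391^512 ≡ 1360^2 = 1849600 ≡ 1765
2391^1024 ≡ 1765^2 = 3115225 ≡ 1903
1720 = 1024 + 512 + 128 + 32 + 16 + 8, so 2391^1720 ≡ 1903·1765·2270·2140·1949·2237 ≡ 703 (mod 3733)
Right side y^r · r^s mod p:
519^2 = 269361 ≡ 585
519^4 ≡ 585^2 = 342225 ≡ 2522
519^8 ≡ 2522^2 = 6360484 ≡ 3185
519^16 ≡ 3185^2 = 10144225 ≡ 1664
519^32 ≡ 1664^2 = 2768896 ≡ 2743
519^64 ≡ 2743^2 = 7524049 ≡ 2054
519^128 ≡ 2054^2 = 4218916 ≡ 626
519^256 ≡ 626^2 = 391876 ≡ 3644
519^512 ≡ 3644^2 = 13278736 ≡ 455
519^1024 ≡ 455^2 = 207025 ≡ 1710
519^2048 ≡ 1710^2 = 2924100 ≡ 1161
2635 = 2048 + 512 + 64 + 8 + 2 + 1, so 519^2635 ≡ 1161·455·2054·3185·585·519 ≡ 3618 (mod 3733)
2635^2 = 6943225 ≡ 3578
2635^4 ≡ 3578^2 = 12802084 ≡ 1627
2635^8 ≡ 1627^2 = 2647129 ≡ 432
2635^16 ≡ 432^2 = 186624 ≡ 3707
2635^32 ≡ 3707^2 = 13741849 ≡ 676
2635^64 ≡ 676^2 = 456976 ≡ 1550
2635^128 ≡ 1550^2 = 2402500 ≡ 2181
2635^256 ≡ 2181^2 = 4756761 ≡ 919
2635^512 ≡ 919^2 = 844561 ≡ 903
2635^1024 ≡ 903^2 = 815409 ≡ 1615
2635^2048 ≡ 1615^2 = 2608225 ≡ 2591
3042 = 2048 + 512 + 256 + 128 + 64 + 32 + 2, so 2635^3042 ≡ 2591·903·919·2181·1550·676·3578 ≡ 1974 (mod 3733)
3618·1974 = 7141932 ≡ 703 (mod 3733)
703 ≡ 703 (mod 3733), so the signature is genuine.

passes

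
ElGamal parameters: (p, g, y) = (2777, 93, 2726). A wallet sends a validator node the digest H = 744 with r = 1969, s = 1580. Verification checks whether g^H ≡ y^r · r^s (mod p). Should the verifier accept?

reject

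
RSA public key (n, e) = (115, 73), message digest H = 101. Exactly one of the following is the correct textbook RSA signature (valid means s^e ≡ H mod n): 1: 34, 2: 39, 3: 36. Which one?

Candidate 1: Squares mod 115: 34^1≡34, 34^2≡6, 34^4≡36, 34^8≡31, 34^16≡41, 34^32≡71, 34^64≡96; 73 = 64 + 8 + 1, so 34^73 ≡ 96·31·34 ≡ 99 (mod 115)
Candidate 2: Squares mod 115: 39^1≡39, 39^2≡26, 39^4≡101, 39^8≡81, 39^16≡6, 39^32≡36, 39^64≡31; 73 = 64 + 8 + 1, so 39^73 ≡ 31·81·39 ≡ 64 (mod 115)
Candidate 3: Squares mod 115: 36^1≡36, 36^2≡31, 36^4≡41, 36^8≡71, 36^16≡96, 36^32≡16, 36^64≡26; 73 = 64 + 8 + 1, so 36^73 ≡ 26·71·36 ≡ 101 (mod 115)
  → matches H = 101

3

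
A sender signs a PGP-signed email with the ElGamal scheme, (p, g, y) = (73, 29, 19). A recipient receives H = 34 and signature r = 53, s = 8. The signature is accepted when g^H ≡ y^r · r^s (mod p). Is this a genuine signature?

genuine

Left side g^H mod p:
29^34 mod 73 = 48
Right side y^r · r^s mod p:
19^53 mod 73 = 23
53^8 mod 73 = 37
23·37 = 851 ≡ 48 (mod 73)
48 ≡ 48 (mod 73), so the signature is genuine.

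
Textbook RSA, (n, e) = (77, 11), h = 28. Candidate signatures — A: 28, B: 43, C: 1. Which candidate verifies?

A

Candidate A: Squares mod 77: 28^1≡28, 28^2≡14, 28^4≡42, 28^8≡70; 11 = 8 + 2 + 1, so 28^11 ≡ 70·14·28 ≡ 28 (mod 77)
  → matches h = 28
Candidate B: Squares mod 77: 43^1≡43, 43^2≡1, 43^4≡1, 43^8≡1; 11 = 8 + 2 + 1, so 43^11 ≡ 1·1·43 ≡ 43 (mod 77)
Candidate C: Squares mod 77: 1^1≡1, 1^2≡1, 1^4≡1, 1^8≡1; 11 = 8 + 2 + 1, so 1^11 ≡ 1·1·1 ≡ 1 (mod 77)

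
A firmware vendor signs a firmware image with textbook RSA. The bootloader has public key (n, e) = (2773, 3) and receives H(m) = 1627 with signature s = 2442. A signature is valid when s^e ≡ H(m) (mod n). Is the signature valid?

invalid

Squares mod 2773: s^1≡2442, s^2≡1414
3 = 2 + 1, so s^3 ≡ 1414·2442 ≡ 603 (mod 2773)
603 ≠ 1627, so verification fails.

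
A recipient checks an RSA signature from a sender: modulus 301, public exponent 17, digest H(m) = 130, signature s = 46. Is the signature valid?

Squares mod 301: s^1≡46, s^2≡9, s^4≡81, s^8≡240, s^16≡109
17 = 16 + 1, so s^17 ≡ 109·46 ≡ 198 (mod 301)
198 ≠ 130, so verification fails.

invalid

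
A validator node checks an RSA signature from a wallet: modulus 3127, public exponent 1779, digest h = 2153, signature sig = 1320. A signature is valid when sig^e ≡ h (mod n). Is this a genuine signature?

sig^2 ≡ 1320^2 = 1742400 ≡ 661
sig^4 ≡ 661^2 = 436921 ≡ 2268
sig^8 ≡ 2268^2 = 5143824 ≡ 3036
sig^16 ≡ 3036^2 = 9217296 ≡ 2027
sig^32 ≡ 2027^2 = 4108729 ≡ 2978
sig^64 ≡ 2978^2 = 8868484 ≡ 312
sig^128 ≡ 312^2 = 97344 ≡ 407
sig^256 ≡ 407^2 = 165649 ≡ 3045
sig^512 ≡ 3045^2 = 9272025 ≡ 470
sig^1024 ≡ 470^2 = 220900 ≡ 2010
1779 = 1024 + 512 + 128 + 64 + 32 + 16 + 2 + 1, so sig^1779 ≡ 2010·470·407·312·2978·2027·661·1320 ≡ 2153 (mod 3127)
2153 = h, so the signature checks out.

genuine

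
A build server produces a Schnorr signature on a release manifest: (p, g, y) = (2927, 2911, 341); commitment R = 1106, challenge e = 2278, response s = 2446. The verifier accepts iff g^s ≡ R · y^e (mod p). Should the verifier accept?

g^s mod p:
2911^2 = 8473921 ≡ 256
2911^4 ≡ 256^2 = 65536 ≡ 1142
2911^8 ≡ 1142^2 = 1304164 ≡ 1649
2911^16 ≡ 1649^2 = 2719201 ≡ 18
2911^32 ≡ 18^2 = 324
2911^64 ≡ 324^2 = 104976 ≡ 2531
2911^128 ≡ 2531^2 = 6405961 ≡ 1685
2911^256 ≡ 1685^2 = 2839225 ≡ 35
2911^512 ≡ 35^2 = 1225
2911^1024 ≡ 1225^2 = 1500625 ≡ 2001
2911^2048 ≡ 2001^2 = 4004001 ≡ 2792
2446 = 2048 + 256 + 128 + 8 + 4 + 2, so 2911^2446 ≡ 2792·35·1685·1649·1142·256 ≡ 330 (mod 2927)
R · y^e mod p:
341^2 = 116281 ≡ 2128
341^4 ≡ 2128^2 = 4528384 ≡ 315
341^8 ≡ 315^2 = 99225 ≡ 2634
341^16 ≡ 2634^2 = 6937956 ≡ 966
341^32 ≡ 966^2 = 933156 ≡ 2370
341^64 ≡ 2370^2 = 5616900 ≡ 2914
341^128 ≡ 2914^2 = 8491396 ≡ 169
341^256 ≡ 169^2 = 28561 ≡ 2218
341^512 ≡ 2218^2 = 4919524 ≡ 2164
341^1024 ≡ 2164^2 = 4682896 ≡ 2623
341^2048 ≡ 2623^2 = 6880129 ≡ 1679
2278 = 2048 + 128 + 64 + 32 + 4 + 2, so 341^2278 ≡ 1679·169·2914·2370·315·2128 ≡ 1350 (mod 2927)
1106·1350 = 1493100 ≡ 330 (mod 2927)
330 ≡ 330 (mod 2927); signature holds.

accept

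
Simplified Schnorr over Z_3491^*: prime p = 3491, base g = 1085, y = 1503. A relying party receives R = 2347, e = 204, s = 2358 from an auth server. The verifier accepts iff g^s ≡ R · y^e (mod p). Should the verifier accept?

g^s mod p:
1085^2358 mod 3491 = 1530
R · y^e mod p:
1503^204 mod 3491 = 847
2347·847 = 1987909 ≡ 1530 (mod 3491)
1530 ≡ 1530 (mod 3491); signature holds.

accept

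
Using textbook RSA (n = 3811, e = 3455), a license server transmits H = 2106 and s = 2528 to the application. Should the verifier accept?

accept

s^2 ≡ 2528^2 = 6390784 ≡ 3548
s^4 ≡ 3548^2 = 12588304 ≡ 571
s^8 ≡ 571^2 = 326041 ≡ 2106
s^16 ≡ 2106^2 = 4435236 ≡ 3043
s^32 ≡ 3043^2 = 9259849 ≡ 2930
s^64 ≡ 2930^2 = 8584900 ≡ 2528
s^128 ≡ 2528^2 = 6390784 ≡ 3548
s^256 ≡ 3548^2 = 12588304 ≡ 571
s^512 ≡ 571^2 = 326041 ≡ 2106
s^1024 ≡ 2106^2 = 4435236 ≡ 3043
s^2048 ≡ 3043^2 = 9259849 ≡ 2930
3455 = 2048 + 1024 + 256 + 64 + 32 + 16 + 8 + 4 + 2 + 1, so s^3455 ≡ 2930·3043·571·2528·2930·3043·2106·571·3548·2528 ≡ 2106 (mod 3811)
s^3455 mod 3811 = 2106 matches H.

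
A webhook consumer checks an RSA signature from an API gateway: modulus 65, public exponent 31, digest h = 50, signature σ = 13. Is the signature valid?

σ^31 mod 65 = 52
The recovered value 52 does not match the digest 50.

invalid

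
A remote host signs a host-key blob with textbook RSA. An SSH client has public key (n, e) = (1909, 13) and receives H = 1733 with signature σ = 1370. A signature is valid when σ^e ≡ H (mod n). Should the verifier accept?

Squares mod 1909: σ^1≡1370, σ^2≡353, σ^4≡524, σ^8≡1589
13 = 8 + 4 + 1, so σ^13 ≡ 1589·524·1370 ≡ 1733 (mod 1909)
Since 1733 equals the digest 1733, verification succeeds.

accept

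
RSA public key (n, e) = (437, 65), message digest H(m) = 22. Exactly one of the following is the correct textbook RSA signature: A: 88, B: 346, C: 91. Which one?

Candidate A: Squares mod 437: 88^1≡88, 88^2≡315, 88^4≡26, 88^8≡239, 88^16≡311, 88^32≡144, 88^64≡197; 65 = 64 + 1, so 88^65 ≡ 197·88 ≡ 293 (mod 437)
Candidate B: Squares mod 437: 346^1≡346, 346^2≡415, 346^4≡47, 346^8≡24, 346^16≡139, 346^32≡93, 346^64≡346; 65 = 64 + 1, so 346^65 ≡ 346·346 ≡ 415 (mod 437)
Candidate C: Squares mod 437: 91^1≡91, 91^2≡415, 91^4≡47, 91^8≡24, 91^16≡139, 91^32≡93, 91^64≡346; 65 = 64 + 1, so 91^65 ≡ 346·91 ≡ 22 (mod 437)
  → matches H(m) = 22

C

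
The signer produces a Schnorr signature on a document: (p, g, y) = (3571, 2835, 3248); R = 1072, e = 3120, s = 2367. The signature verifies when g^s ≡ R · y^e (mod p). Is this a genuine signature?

forged

g^s mod p:
Squares mod 3571: 2835^1≡2835, 2835^2≡2475, 2835^4≡1360, 2835^8≡3393, 2835^16≡3116, 2835^32≡3478, 2835^64≡1507, 2835^128≡3464, 2835^256≡736, 2835^512≡2475, 2835^1024≡1360, 2835^2048≡3393
2367 = 2048 + 256 + 32 + 16 + 8 + 4 + 2 + 1, so 2835^2367 ≡ 3393·736·3478·3116·3393·1360·2475·2835 ≡ 421 (mod 3571)
R · y^e mod p:
Squares mod 3571: 3248^1≡3248, 3248^2≡770, 3248^4≡114, 3248^8≡2283, 3248^16≡2000, 3248^32≡480, 3248^64≡1856, 3248^128≡2292, 3248^256≡323, 3248^512≡770, 3248^1024≡114, 3248^2048≡2283
3120 = 2048 + 1024 + 32 + 16, so 3248^3120 ≡ 2283·114·480·2000 ≡ 2209 (mod 3571)
1072·2209 = 2368048 ≡ 475 (mod 3571)
421 ≠ 475; the check fails.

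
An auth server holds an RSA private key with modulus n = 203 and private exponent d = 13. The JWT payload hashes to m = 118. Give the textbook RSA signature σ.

m^2 ≡ 118^2 = 13924 ≡ 120
m^4 ≡ 120^2 = 14400 ≡ 190
m^8 ≡ 190^2 = 36100 ≡ 169
13 = 8 + 4 + 1, so m^13 ≡ 169·190·118 ≡ 188 (mod 203)

188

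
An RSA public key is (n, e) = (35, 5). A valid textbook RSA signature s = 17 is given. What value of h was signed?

12

s^2 ≡ 17^2 = 289 ≡ 9
s^4 ≡ 9^2 = 81 ≡ 11
5 = 4 + 1, so s^5 ≡ 11·17 ≡ 12 (mod 35)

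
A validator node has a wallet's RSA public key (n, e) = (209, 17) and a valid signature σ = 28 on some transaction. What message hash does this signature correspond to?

74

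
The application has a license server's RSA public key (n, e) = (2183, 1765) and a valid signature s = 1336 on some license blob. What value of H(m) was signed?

s^2 ≡ 1336^2 = 1784896 ≡ 1385
s^4 ≡ 1385^2 = 1918225 ≡ 1551
s^8 ≡ 1551^2 = 2405601 ≡ 2118
s^16 ≡ 2118^2 = 4485924 ≡ 2042
s^32 ≡ 2042^2 = 4169764 ≡ 234
s^64 ≡ 234^2 = 54756 ≡ 181
s^128 ≡ 181^2 = 32761 ≡ 16
s^256 ≡ 16^2 = 256
s^512 ≡ 256^2 = 65536 ≡ 46
s^1024 ≡ 46^2 = 2116
1765 = 1024 + 512 + 128 + 64 + 32 + 4 + 1, so s^1765 ≡ 2116·46·16·181·234·1551·1336 ≡ 1114 (mod 2183)

1114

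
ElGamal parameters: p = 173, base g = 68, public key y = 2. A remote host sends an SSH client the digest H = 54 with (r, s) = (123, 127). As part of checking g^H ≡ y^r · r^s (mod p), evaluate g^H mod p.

90

68^2 = 4624 ≡ 126
68^4 ≡ 126^2 = 15876 ≡ 133
68^8 ≡ 133^2 = 17689 ≡ 43
68^16 ≡ 43^2 = 1849 ≡ 119
68^32 ≡ 119^2 = 14161 ≡ 148
54 = 32 + 16 + 4 + 2, so 68^54 ≡ 148·119·133·126 ≡ 90 (mod 173)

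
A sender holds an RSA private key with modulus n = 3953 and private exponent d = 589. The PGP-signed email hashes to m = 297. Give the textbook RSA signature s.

3580

Squares mod 3953: m^1≡297, m^2≡1243, m^4≡3379, m^8≡1377, m^16≡2642, m^32≡3119, m^64≡3781, m^128≡1913, m^256≡3044, m^512≡104
589 = 512 + 64 + 8 + 4 + 1, so m^589 ≡ 104·3781·1377·3379·297 ≡ 3580 (mod 3953)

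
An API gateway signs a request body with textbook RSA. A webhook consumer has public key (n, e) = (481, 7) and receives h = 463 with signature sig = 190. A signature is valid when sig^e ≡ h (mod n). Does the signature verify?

sig^7 mod 481 = 18
18 ≠ 463, so verification fails.

does not verify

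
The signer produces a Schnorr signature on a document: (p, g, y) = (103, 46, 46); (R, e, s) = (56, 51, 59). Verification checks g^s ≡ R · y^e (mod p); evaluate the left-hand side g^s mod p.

46^2 = 2116 ≡ 56
46^4 ≡ 56^2 = 3136 ≡ 46
46^8 ≡ 46^2 = 2116 ≡ 56
46^16 ≡ 56^2 = 3136 ≡ 46
46^32 ≡ 46^2 = 2116 ≡ 56
59 = 32 + 16 + 8 + 2 + 1, so 46^59 ≡ 56·46·56·56·46 ≡ 56 (mod 103)

56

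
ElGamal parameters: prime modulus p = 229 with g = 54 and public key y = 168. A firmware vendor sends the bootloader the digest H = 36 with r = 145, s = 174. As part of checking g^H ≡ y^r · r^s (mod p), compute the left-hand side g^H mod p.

54^2 = 2916 ≡ 168
54^4 ≡ 168^2 = 28224 ≡ 57
54^8 ≡ 57^2 = 3249 ≡ 43
54^16 ≡ 43^2 = 1849 ≡ 17
54^32 ≡ 17^2 = 289 ≡ 60
36 = 32 + 4, so 54^36 ≡ 60·57 ≡ 214 (mod 229)

214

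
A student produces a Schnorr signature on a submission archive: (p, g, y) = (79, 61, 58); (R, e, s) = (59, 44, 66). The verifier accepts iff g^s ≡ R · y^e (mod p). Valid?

no

g^s mod p:
61^2 = 3721 ≡ 8
61^4 ≡ 8^2 = 64
61^8 ≡ 64^2 = 4096 ≡ 67
61^16 ≡ 67^2 = 4489 ≡ 65
61^32 ≡ 65^2 = 4225 ≡ 38
61^64 ≡ 38^2 = 1444 ≡ 22
66 = 64 + 2, so 61^66 ≡ 22·8 ≡ 18 (mod 79)
R · y^e mod p:
58^2 = 3364 ≡ 46
58^4 ≡ 46^2 = 2116 ≡ 62
58^8 ≡ 62^2 = 3844 ≡ 52
58^16 ≡ 52^2 = 2704 ≡ 18
58^32 ≡ 18^2 = 324 ≡ 8
44 = 32 + 8 + 4, so 58^44 ≡ 8·52·62 ≡ 38 (mod 79)
59·38 = 2242 ≡ 30 (mod 79)
18 ≠ 30; the check fails.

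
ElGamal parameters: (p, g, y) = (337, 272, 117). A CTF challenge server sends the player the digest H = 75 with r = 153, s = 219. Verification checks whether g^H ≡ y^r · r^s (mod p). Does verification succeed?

Left side g^H mod p:
272^2 = 73984 ≡ 181
272^4 ≡ 181^2 = 32761 ≡ 72
272^8 ≡ 72^2 = 5184 ≡ 129
272^16 ≡ 129^2 = 16641 ≡ 128
272^32 ≡ 128^2 = 16384 ≡ 208
272^64 ≡ 208^2 = 43264 ≡ 128
75 = 64 + 8 + 2 + 1, so 272^75 ≡ 128·129·181·272 ≡ 307 (mod 337)
Right side y^r · r^s mod p:
117^2 = 13689 ≡ 209
117^4 ≡ 209^2 = 43681 ≡ 208
117^8 ≡ 208^2 = 43264 ≡ 128
117^16 ≡ 128^2 = 16384 ≡ 208
117^32 ≡ 208^2 = 43264 ≡ 128
117^64 ≡ 128^2 = 16384 ≡ 208
117^128 ≡ 208^2 = 43264 ≡ 128
153 = 128 + 16 + 8 + 1, so 117^153 ≡ 128·208·128·117 ≡ 148 (mod 337)
153^2 = 23409 ≡ 156
153^4 ≡ 156^2 = 24336 ≡ 72
153^8 ≡ 72^2 = 5184 ≡ 129
153^16 ≡ 129^2 = 16641 ≡ 128
153^32 ≡ 128^2 = 16384 ≡ 208
153^64 ≡ 208^2 = 43264 ≡ 128
153^128 ≡ 128^2 = 16384 ≡ 208
219 = 128 + 64 + 16 + 8 + 2 + 1, so 153^219 ≡ 208·128·128·129·156·153 ≡ 59 (mod 337)
148·59 = 8732 ≡ 307 (mod 337)
307 ≡ 307 (mod 337), so the signature is genuine.

passes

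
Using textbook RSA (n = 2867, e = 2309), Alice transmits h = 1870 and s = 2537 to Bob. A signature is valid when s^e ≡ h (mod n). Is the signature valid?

s^2 ≡ 2537^2 = 6436369 ≡ 2821
s^4 ≡ 2821^2 = 7958041 ≡ 2116
s^8 ≡ 2116^2 = 4477456 ≡ 2069
s^16 ≡ 2069^2 = 4280761 ≡ 330
s^32 ≡ 330^2 = 108900 ≡ 2821
s^64 ≡ 2821^2 = 7958041 ≡ 2116
s^128 ≡ 2116^2 = 4477456 ≡ 2069
s^256 ≡ 2069^2 = 4280761 ≡ 330
s^512 ≡ 330^2 = 108900 ≡ 2821
s^1024 ≡ 2821^2 = 7958041 ≡ 2116
s^2048 ≡ 2116^2 = 4477456 ≡ 2069
2309 = 2048 + 256 + 4 + 1, so s^2309 ≡ 2069·330·2116·2537 ≡ 1503 (mod 2867)
1503 ≠ 1870, so verification fails.

invalid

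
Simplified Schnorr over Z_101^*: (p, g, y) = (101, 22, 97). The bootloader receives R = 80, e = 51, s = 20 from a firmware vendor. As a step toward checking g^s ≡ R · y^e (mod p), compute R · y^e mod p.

84

Squares mod 101: 97^1≡97, 97^2≡16, 97^4≡54, 97^8≡88, 97^16≡68, 97^32≡79
51 = 32 + 16 + 2 + 1, so 97^51 ≡ 79·68·16·97 ≡ 97 (mod 101)
R · y^e ≡ 80·97 = 7760 ≡ 84 (mod 101)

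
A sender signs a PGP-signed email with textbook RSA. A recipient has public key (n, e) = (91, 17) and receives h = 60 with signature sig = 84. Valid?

no

sig^2 ≡ 84^2 = 7056 ≡ 49
sig^4 ≡ 49^2 = 2401 ≡ 35
sig^8 ≡ 35^2 = 1225 ≡ 42
sig^16 ≡ 42^2 = 1764 ≡ 35
17 = 16 + 1, so sig^17 ≡ 35·84 ≡ 28 (mod 91)
sig^17 mod 91 = 28, but h = 60.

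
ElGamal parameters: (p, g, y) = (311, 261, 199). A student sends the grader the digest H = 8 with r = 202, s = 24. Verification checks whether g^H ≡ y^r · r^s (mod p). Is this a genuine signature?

Left side g^H mod p:
261^2 = 68121 ≡ 12
261^4 ≡ 12^2 = 144
261^8 ≡ 144^2 = 20736 ≡ 210
Right side y^r · r^s mod p:
199^2 = 39601 ≡ 104
199^4 ≡ 104^2 = 10816 ≡ 242
199^8 ≡ 242^2 = 58564 ≡ 96
199^16 ≡ 96^2 = 9216 ≡ 197
199^32 ≡ 197^2 = 38809 ≡ 245
199^64 ≡ 245^2 = 60025 ≡ 2
199^128 ≡ 2^2 = 4
202 = 128 + 64 + 8 + 2, so 199^202 ≡ 4·2·96·104 ≡ 256 (mod 311)
202^2 = 40804 ≡ 63
202^4 ≡ 63^2 = 3969 ≡ 237
202^8 ≡ 237^2 = 56169 ≡ 189
202^16 ≡ 189^2 = 35721 ≡ 267
24 = 16 + 8, so 202^24 ≡ 267·189 ≡ 81 (mod 311)
256·81 = 20736 ≡ 210 (mod 311)
210 ≡ 210 (mod 311), so the signature is genuine.

genuine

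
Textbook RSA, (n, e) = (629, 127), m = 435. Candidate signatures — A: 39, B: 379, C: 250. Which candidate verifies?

C

Candidate A: Squares mod 629: 39^1≡39, 39^2≡263, 39^4≡608, 39^8≡441, 39^16≡120, 39^32≡562, 39^64≡86; 127 = 64 + 32 + 16 + 8 + 4 + 2 + 1, so 39^127 ≡ 86·562·120·441·608·263·39 ≡ 109 (mod 629)
Candidate B: Squares mod 629: 379^1≡379, 379^2≡229, 379^4≡234, 379^8≡33, 379^16≡460, 379^32≡256, 379^64≡120; 127 = 64 + 32 + 16 + 8 + 4 + 2 + 1, so 379^127 ≡ 120·256·460·33·234·229·379 ≡ 194 (mod 629)
Candidate C: Squares mod 629: 250^1≡250, 250^2≡229, 250^4≡234, 250^8≡33, 250^16≡460, 250^32≡256, 250^64≡120; 127 = 64 + 32 + 16 + 8 + 4 + 2 + 1, so 250^127 ≡ 120·256·460·33·234·229·250 ≡ 435 (mod 629)
  → matches m = 435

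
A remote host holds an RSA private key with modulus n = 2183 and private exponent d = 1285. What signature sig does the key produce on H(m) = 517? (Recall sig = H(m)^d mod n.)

258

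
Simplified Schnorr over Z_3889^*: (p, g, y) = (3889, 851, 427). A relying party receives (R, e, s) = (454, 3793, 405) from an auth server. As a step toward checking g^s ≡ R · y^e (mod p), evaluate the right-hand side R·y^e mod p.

427^2 = 182329 ≡ 3435
427^4 ≡ 3435^2 = 11799225 ≡ 3888
427^8 ≡ 3888^2 = 15116544 ≡ 1
427^16 ≡ 1^2 = 1
427^32 ≡ 1^2 = 1
427^64 ≡ 1^2 = 1
427^128 ≡ 1^2 = 1
427^256 ≡ 1^2 = 1
427^512 ≡ 1^2 = 1
427^1024 ≡ 1^2 = 1
427^2048 ≡ 1^2 = 1
3793 = 2048 + 1024 + 512 + 128 + 64 + 16 + 1, so 427^3793 ≡ 1·1·1·1·1·1·427 ≡ 427 (mod 3889)
R · y^e ≡ 454·427 = 193858 ≡ 3297 (mod 3889)

3297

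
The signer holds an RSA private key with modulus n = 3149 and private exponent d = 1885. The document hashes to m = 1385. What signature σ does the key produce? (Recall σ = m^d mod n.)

m^1885 mod 3149 = 579

579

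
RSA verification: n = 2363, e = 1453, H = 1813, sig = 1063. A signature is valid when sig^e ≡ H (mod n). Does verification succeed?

sig^2 ≡ 1063^2 = 1129969 ≡ 455
sig^4 ≡ 455^2 = 207025 ≡ 1444
sig^8 ≡ 1444^2 = 2085136 ≡ 970
sig^16 ≡ 970^2 = 940900 ≡ 426
sig^32 ≡ 426^2 = 181476 ≡ 1888
sig^64 ≡ 1888^2 = 3564544 ≡ 1140
sig^128 ≡ 1140^2 = 1299600 ≡ 2313
sig^256 ≡ 2313^2 = 5349969 ≡ 137
sig^512 ≡ 137^2 = 18769 ≡ 2228
sig^1024 ≡ 2228^2 = 4963984 ≡ 1684
1453 = 1024 + 256 + 128 + 32 + 8 + 4 + 1, so sig^1453 ≡ 1684·137·2313·1888·970·1444·1063 ≡ 2031 (mod 2363)
sig^1453 mod 2363 = 2031, but H = 1813.

fails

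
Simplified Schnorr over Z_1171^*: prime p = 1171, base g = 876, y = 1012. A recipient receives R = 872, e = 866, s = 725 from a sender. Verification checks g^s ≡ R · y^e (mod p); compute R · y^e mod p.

Squares mod 1171: 1012^1≡1012, 1012^2≡690, 1012^4≡674, 1012^8≡1099, 1012^16≡500, 1012^32≡577, 1012^64≡365, 1012^128≡902, 1012^256≡930, 1012^512≡702
866 = 512 + 256 + 64 + 32 + 2, so 1012^866 ≡ 702·930·365·577·690 ≡ 331 (mod 1171)
R · y^e ≡ 872·331 = 288632 ≡ 566 (mod 1171)

566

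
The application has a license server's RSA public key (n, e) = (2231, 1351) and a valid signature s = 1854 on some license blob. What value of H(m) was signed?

550

s^2 ≡ 1854^2 = 3437316 ≡ 1576
s^4 ≡ 1576^2 = 2483776 ≡ 673
s^8 ≡ 673^2 = 452929 ≡ 36
s^16 ≡ 36^2 = 1296
s^32 ≡ 1296^2 = 1679616 ≡ 1904
s^64 ≡ 1904^2 = 3625216 ≡ 2072
s^128 ≡ 2072^2 = 4293184 ≡ 740
s^256 ≡ 740^2 = 547600 ≡ 1005
s^512 ≡ 1005^2 = 1010025 ≡ 1613
s^1024 ≡ 1613^2 = 2601769 ≡ 423
1351 = 1024 + 256 + 64 + 4 + 2 + 1, so s^1351 ≡ 423·1005·2072·673·1576·1854 ≡ 550 (mod 2231)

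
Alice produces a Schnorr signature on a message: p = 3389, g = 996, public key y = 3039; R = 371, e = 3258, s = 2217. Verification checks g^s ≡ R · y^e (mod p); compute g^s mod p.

1301

996^2 = 992016 ≡ 2428
996^4 ≡ 2428^2 = 5895184 ≡ 1713
996^8 ≡ 1713^2 = 2934369 ≡ 2884
996^16 ≡ 2884^2 = 8317456 ≡ 850
996^32 ≡ 850^2 = 722500 ≡ 643
996^64 ≡ 643^2 = 413449 ≡ 3380
996^128 ≡ 3380^2 = 11424400 ≡ 81
996^256 ≡ 81^2 = 6561 ≡ 3172
996^512 ≡ 3172^2 = 10061584 ≡ 3032
996^1024 ≡ 3032^2 = 9193024 ≡ 2056
996^2048 ≡ 2056^2 = 4227136 ≡ 1053
2217 = 2048 + 128 + 32 + 8 + 1, so 996^2217 ≡ 1053·81·643·2884·996 ≡ 1301 (mod 3389)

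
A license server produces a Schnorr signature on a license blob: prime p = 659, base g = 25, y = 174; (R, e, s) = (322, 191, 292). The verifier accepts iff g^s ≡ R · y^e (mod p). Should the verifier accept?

reject

g^s mod p:
25^292 mod 659 = 537
R · y^e mod p:
174^191 mod 659 = 127
322·127 = 40894 ≡ 36 (mod 659)
537 ≠ 36; the check fails.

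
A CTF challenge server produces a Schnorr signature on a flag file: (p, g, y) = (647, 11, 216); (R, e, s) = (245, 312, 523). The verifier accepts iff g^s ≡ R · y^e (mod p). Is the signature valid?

invalid

g^s mod p:
11^2 = 121
11^4 ≡ 121^2 = 14641 ≡ 407
11^8 ≡ 407^2 = 165649 ≡ 17
11^16 ≡ 17^2 = 289
11^32 ≡ 289^2 = 83521 ≡ 58
11^64 ≡ 58^2 = 3364 ≡ 129
11^128 ≡ 129^2 = 16641 ≡ 466
11^256 ≡ 466^2 = 217156 ≡ 411
11^512 ≡ 411^2 = 168921 ≡ 54
523 = 512 + 8 + 2 + 1, so 11^523 ≡ 54·17·121·11 ≡ 322 (mod 647)
R · y^e mod p:
216^2 = 46656 ≡ 72
216^4 ≡ 72^2 = 5184 ≡ 8
216^8 ≡ 8^2 = 64
216^16 ≡ 64^2 = 4096 ≡ 214
216^32 ≡ 214^2 = 45796 ≡ 506
216^64 ≡ 506^2 = 256036 ≡ 471
216^128 ≡ 471^2 = 221841 ≡ 567
216^256 ≡ 567^2 = 321489 ≡ 577
312 = 256 + 32 + 16 + 8, so 216^312 ≡ 577·506·214·64 ≡ 516 (mod 647)
245·516 = 126420 ≡ 255 (mod 647)
322 ≠ 255; the check fails.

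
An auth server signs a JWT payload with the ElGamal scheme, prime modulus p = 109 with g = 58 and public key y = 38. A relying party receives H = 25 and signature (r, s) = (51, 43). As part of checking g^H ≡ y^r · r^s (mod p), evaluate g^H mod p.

58^2 = 3364 ≡ 94
58^4 ≡ 94^2 = 8836 ≡ 7
58^8 ≡ 7^2 = 49
58^16 ≡ 49^2 = 2401 ≡ 3
25 = 16 + 8 + 1, so 58^25 ≡ 3·49·58 ≡ 24 (mod 109)

24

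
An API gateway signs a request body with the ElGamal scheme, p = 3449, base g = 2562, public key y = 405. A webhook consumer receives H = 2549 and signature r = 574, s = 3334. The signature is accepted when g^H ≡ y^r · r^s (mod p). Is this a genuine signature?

Left side g^H mod p:
2562^2 = 6563844 ≡ 397
2562^4 ≡ 397^2 = 157609 ≡ 2404
2562^8 ≡ 2404^2 = 5779216 ≡ 2141
2562^16 ≡ 2141^2 = 4583881 ≡ 160
2562^32 ≡ 160^2 = 25600 ≡ 1457
2562^64 ≡ 1457^2 = 2122849 ≡ 1714
2562^128 ≡ 1714^2 = 2937796 ≡ 2697
2562^256 ≡ 2697^2 = 7273809 ≡ 3317
2562^512 ≡ 3317^2 = 11002489 ≡ 179
2562^1024 ≡ 179^2 = 32041 ≡ 1000
2562^2048 ≡ 1000^2 = 1000000 ≡ 3239
2549 = 2048 + 256 + 128 + 64 + 32 + 16 + 4 + 1, so 2562^2549 ≡ 3239·3317·2697·1714·1457·160·2404·2562 ≡ 396 (mod 3449)
Right side y^r · r^s mod p:
405^2 = 164025 ≡ 1922
405^4 ≡ 1922^2 = 3694084 ≡ 205
405^8 ≡ 205^2 = 42025 ≡ 637
405^16 ≡ 637^2 = 405769 ≡ 2236
405^32 ≡ 2236^2 = 4999696 ≡ 2095
405^64 ≡ 2095^2 = 4389025 ≡ 1897
405^128 ≡ 1897^2 = 3598609 ≡ 1302
405^256 ≡ 1302^2 = 1695204 ≡ 1745
405^512 ≡ 1745^2 = 3045025 ≡ 3007
574 = 512 + 32 + 16 + 8 + 4 + 2, so 405^574 ≡ 3007·2095·2236·637·205·1922 ≡ 2801 (mod 3449)
574^2 = 329476 ≡ 1821
574^4 ≡ 1821^2 = 3316041 ≡ 1552
574^8 ≡ 1552^2 = 2408704 ≡ 1302
574^16 ≡ 1302^2 = 1695204 ≡ 1745
574^32 ≡ 1745^2 = 3045025 ≡ 3007
574^64 ≡ 3007^2 = 9042049 ≡ 2220
574^128 ≡ 2220^2 = 4928400 ≡ 3228
574^256 ≡ 3228^2 = 10419984 ≡ 555
574^512 ≡ 555^2 = 308025 ≡ 1064
574^1024 ≡ 1064^2 = 1132096 ≡ 824
574^2048 ≡ 824^2 = 678976 ≡ 2972
3334 = 2048 + 1024 + 256 + 4 + 2, so 574^3334 ≡ 2972·824·555·1552·1821 ≡ 2083 (mod 3449)
2801·2083 = 5834483 ≡ 2224 (mod 3449)
396 ≠ 2224, so verification fails.

forged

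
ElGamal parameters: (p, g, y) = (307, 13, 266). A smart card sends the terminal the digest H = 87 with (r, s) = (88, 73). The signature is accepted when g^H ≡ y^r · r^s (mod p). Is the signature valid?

Left side g^H mod p:
13^2 = 169
13^4 ≡ 169^2 = 28561 ≡ 10
13^8 ≡ 10^2 = 100
13^16 ≡ 100^2 = 10000 ≡ 176
13^32 ≡ 176^2 = 30976 ≡ 276
13^64 ≡ 276^2 = 76176 ≡ 40
87 = 64 + 16 + 4 + 2 + 1, so 13^87 ≡ 40·176·10·169·13 ≡ 51 (mod 307)
Right side y^r · r^s mod p:
266^2 = 70756 ≡ 146
266^4 ≡ 146^2 = 21316 ≡ 133
266^8 ≡ 133^2 = 17689 ≡ 190
266^16 ≡ 190^2 = 36100 ≡ 181
266^32 ≡ 181^2 = 32761 ≡ 219
266^64 ≡ 219^2 = 47961 ≡ 69
88 = 64 + 16 + 8, so 266^88 ≡ 69·181·190 ≡ 107 (mod 307)
88^2 = 7744 ≡ 69
88^4 ≡ 69^2 = 4761 ≡ 156
88^8 ≡ 156^2 = 24336 ≡ 83
88^16 ≡ 83^2 = 6889 ≡ 135
88^32 ≡ 135^2 = 18225 ≡ 112
88^64 ≡ 112^2 = 12544 ≡ 264
73 = 64 + 8 + 1, so 88^73 ≡ 264·83·88 ≡ 296 (mod 307)
107·296 = 31672 ≡ 51 (mod 307)
51 ≡ 51 (mod 307), so the signature is genuine.

valid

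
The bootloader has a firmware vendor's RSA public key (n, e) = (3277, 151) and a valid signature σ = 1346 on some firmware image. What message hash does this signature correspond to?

Squares mod 3277: σ^1≡1346, σ^2≡2812, σ^4≡3220, σ^8≡3249, σ^16≡784, σ^32≡1857, σ^64≡1045, σ^128≡784
151 = 128 + 16 + 4 + 2 + 1, so σ^151 ≡ 784·784·3220·2812·1346 ≡ 2917 (mod 3277)

2917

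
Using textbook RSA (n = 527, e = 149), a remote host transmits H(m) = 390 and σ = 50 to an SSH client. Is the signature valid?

σ^149 mod 527 = 390
σ^149 mod 527 = 390 matches H(m).

valid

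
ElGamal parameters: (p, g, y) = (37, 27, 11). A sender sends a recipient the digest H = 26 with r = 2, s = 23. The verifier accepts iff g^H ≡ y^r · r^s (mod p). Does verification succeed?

fails

Left side g^H mod p:
Squares mod 37: 27^1≡27, 27^2≡26, 27^4≡10, 27^8≡26, 27^16≡10
26 = 16 + 8 + 2, so 27^26 ≡ 10·26·26 ≡ 26 (mod 37)
Right side y^r · r^s mod p:
Squares mod 37: 11^1≡11, 11^2≡10
11^2 ≡ 10 (mod 37)
Squares mod 37: 2^1≡2, 2^2≡4, 2^4≡16, 2^8≡34, 2^16≡9
23 = 16 + 4 + 2 + 1, so 2^23 ≡ 9·16·4·2 ≡ 5 (mod 37)
10·5 = 50 ≡ 13 (mod 37)
26 ≠ 13, so verification fails.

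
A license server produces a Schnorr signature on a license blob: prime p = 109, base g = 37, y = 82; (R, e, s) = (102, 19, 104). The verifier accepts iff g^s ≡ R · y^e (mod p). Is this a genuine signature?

genuine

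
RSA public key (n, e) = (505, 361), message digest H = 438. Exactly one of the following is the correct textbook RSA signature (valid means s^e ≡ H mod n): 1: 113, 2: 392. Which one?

Candidate 1: 113^2 = 12769 ≡ 144; 113^4 ≡ 144^2 = 20736 ≡ 31; 113^8 ≡ 31^2 = 961 ≡ 456; 113^16 ≡ 456^2 = 207936 ≡ 381; 113^32 ≡ 381^2 = 145161 ≡ 226; 113^64 ≡ 226^2 = 51076 ≡ 71; 113^128 ≡ 71^2 = 5041 ≡ 496; 113^256 ≡ 496^2 = 246016 ≡ 81; 361 = 256 + 64 + 32 + 8 + 1, so 113^361 ≡ 81·71·226·456·113 ≡ 438 (mod 505)
  → matches H = 438
Candidate 2: 392^2 = 153664 ≡ 144; 392^4 ≡ 144^2 = 20736 ≡ 31; 392^8 ≡ 31^2 = 961 ≡ 456; 392^16 ≡ 456^2 = 207936 ≡ 381; 392^32 ≡ 381^2 = 145161 ≡ 226; 392^64 ≡ 226^2 = 51076 ≡ 71; 392^128 ≡ 71^2 = 5041 ≡ 496; 392^256 ≡ 496^2 = 246016 ≡ 81; 361 = 256 + 64 + 32 + 8 + 1, so 392^361 ≡ 81·71·226·456·392 ≡ 67 (mod 505)

1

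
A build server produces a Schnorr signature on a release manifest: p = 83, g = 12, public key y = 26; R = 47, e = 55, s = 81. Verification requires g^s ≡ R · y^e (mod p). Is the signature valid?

invalid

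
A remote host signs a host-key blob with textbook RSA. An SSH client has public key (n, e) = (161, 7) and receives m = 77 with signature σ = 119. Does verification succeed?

passes

σ^2 ≡ 119^2 = 14161 ≡ 154
σ^4 ≡ 154^2 = 23716 ≡ 49
7 = 4 + 2 + 1, so σ^7 ≡ 49·154·119 ≡ 77 (mod 161)
σ^7 mod 161 = 77 matches m.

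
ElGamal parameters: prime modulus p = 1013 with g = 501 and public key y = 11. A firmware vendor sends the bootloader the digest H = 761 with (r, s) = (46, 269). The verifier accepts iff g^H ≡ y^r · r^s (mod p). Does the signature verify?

does not verify

Left side g^H mod p:
501^761 mod 1013 = 95
Right side y^r · r^s mod p:
11^46 mod 1013 = 1
46^269 mod 1013 = 636
1·636 = 636 ≡ 636 (mod 1013)
95 ≠ 636, so verification fails.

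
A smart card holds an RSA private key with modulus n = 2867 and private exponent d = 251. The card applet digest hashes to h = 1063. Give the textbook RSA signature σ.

1523

h^2 ≡ 1063^2 = 1129969 ≡ 371
h^4 ≡ 371^2 = 137641 ≡ 25
h^8 ≡ 25^2 = 625
h^16 ≡ 625^2 = 390625 ≡ 713
h^32 ≡ 713^2 = 508369 ≡ 910
h^64 ≡ 910^2 = 828100 ≡ 2404
h^128 ≡ 2404^2 = 5779216 ≡ 2211
251 = 128 + 64 + 32 + 16 + 8 + 2 + 1, so h^251 ≡ 2211·2404·910·713·625·371·1063 ≡ 1523 (mod 2867)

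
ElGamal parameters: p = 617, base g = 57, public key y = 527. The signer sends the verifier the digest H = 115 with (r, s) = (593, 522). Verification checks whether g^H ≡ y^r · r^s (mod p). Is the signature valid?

invalid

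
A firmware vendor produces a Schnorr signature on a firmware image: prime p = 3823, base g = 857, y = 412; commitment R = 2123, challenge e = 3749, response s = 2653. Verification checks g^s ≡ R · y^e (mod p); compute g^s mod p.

2971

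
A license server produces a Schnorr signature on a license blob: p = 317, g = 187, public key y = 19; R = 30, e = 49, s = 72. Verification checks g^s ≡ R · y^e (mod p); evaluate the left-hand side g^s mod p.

187^2 = 34969 ≡ 99
187^4 ≡ 99^2 = 9801 ≡ 291
187^8 ≡ 291^2 = 84681 ≡ 42
187^16 ≡ 42^2 = 1764 ≡ 179
187^32 ≡ 179^2 = 32041 ≡ 24
187^64 ≡ 24^2 = 576 ≡ 259
72 = 64 + 8, so 187^72 ≡ 259·42 ≡ 100 (mod 317)

100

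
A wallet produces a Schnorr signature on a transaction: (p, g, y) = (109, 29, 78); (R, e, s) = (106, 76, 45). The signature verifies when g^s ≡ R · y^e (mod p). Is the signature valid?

invalid

g^s mod p:
29^2 = 841 ≡ 78
29^4 ≡ 78^2 = 6084 ≡ 89
29^8 ≡ 89^2 = 7921 ≡ 73
29^16 ≡ 73^2 = 5329 ≡ 97
29^32 ≡ 97^2 = 9409 ≡ 35
45 = 32 + 8 + 4 + 1, so 29^45 ≡ 35·73·89·29 ≡ 64 (mod 109)
R · y^e mod p:
78^2 = 6084 ≡ 89
78^4 ≡ 89^2 = 7921 ≡ 73
78^8 ≡ 73^2 = 5329 ≡ 97
78^16 ≡ 97^2 = 9409 ≡ 35
78^32 ≡ 35^2 = 1225 ≡ 26
78^64 ≡ 26^2 = 676 ≡ 22
76 = 64 + 8 + 4, so 78^76 ≡ 22·97·73 ≡ 21 (mod 109)
106·21 = 2226 ≡ 46 (mod 109)
64 ≠ 46; the check fails.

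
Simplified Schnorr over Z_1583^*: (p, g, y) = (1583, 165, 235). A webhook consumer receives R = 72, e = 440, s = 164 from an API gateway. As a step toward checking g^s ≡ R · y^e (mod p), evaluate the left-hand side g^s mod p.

1173

165^2 = 27225 ≡ 314
165^4 ≡ 314^2 = 98596 ≡ 450
165^8 ≡ 450^2 = 202500 ≡ 1459
165^16 ≡ 1459^2 = 2128681 ≡ 1129
165^32 ≡ 1129^2 = 1274641 ≡ 326
165^64 ≡ 326^2 = 106276 ≡ 215
165^128 ≡ 215^2 = 46225 ≡ 318
164 = 128 + 32 + 4, so 165^164 ≡ 318·326·450 ≡ 1173 (mod 1583)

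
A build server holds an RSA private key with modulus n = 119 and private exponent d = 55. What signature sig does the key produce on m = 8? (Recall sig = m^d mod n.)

15

m^2 ≡ 8^2 = 64
m^4 ≡ 64^2 = 4096 ≡ 50
m^8 ≡ 50^2 = 2500 ≡ 1
m^16 ≡ 1^2 = 1
m^32 ≡ 1^2 = 1
55 = 32 + 16 + 4 + 2 + 1, so m^55 ≡ 1·1·50·64·8 ≡ 15 (mod 119)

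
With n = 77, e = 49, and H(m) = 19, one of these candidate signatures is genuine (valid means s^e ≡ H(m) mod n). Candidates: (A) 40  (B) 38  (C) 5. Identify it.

A

Candidate A: Squares mod 77: 40^1≡40, 40^2≡60, 40^4≡58, 40^8≡53, 40^16≡37, 40^32≡60; 49 = 32 + 16 + 1, so 40^49 ≡ 60·37·40 ≡ 19 (mod 77)
  → matches H(m) = 19
Candidate B: Squares mod 77: 38^1≡38, 38^2≡58, 38^4≡53, 38^8≡37, 38^16≡60, 38^32≡58; 49 = 32 + 16 + 1, so 38^49 ≡ 58·60·38 ≡ 31 (mod 77)
Candidate C: Squares mod 77: 5^1≡5, 5^2≡25, 5^4≡9, 5^8≡4, 5^16≡16, 5^32≡25; 49 = 32 + 16 + 1, so 5^49 ≡ 25·16·5 ≡ 75 (mod 77)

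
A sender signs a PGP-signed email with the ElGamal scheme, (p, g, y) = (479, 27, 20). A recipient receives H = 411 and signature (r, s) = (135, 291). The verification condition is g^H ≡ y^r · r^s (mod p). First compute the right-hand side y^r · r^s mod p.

247

20^2 = 400
20^4 ≡ 400^2 = 160000 ≡ 14
20^8 ≡ 14^2 = 196
20^16 ≡ 196^2 = 38416 ≡ 96
20^32 ≡ 96^2 = 9216 ≡ 115
20^64 ≡ 115^2 = 13225 ≡ 292
20^128 ≡ 292^2 = 85264 ≡ 2
135 = 128 + 4 + 2 + 1, so 20^135 ≡ 2·14·400·20 ≡ 307 (mod 479)
135^2 = 18225 ≡ 23
135^4 ≡ 23^2 = 529 ≡ 50
135^8 ≡ 50^2 = 2500 ≡ 105
135^16 ≡ 105^2 = 11025 ≡ 8
135^32 ≡ 8^2 = 64
135^64 ≡ 64^2 = 4096 ≡ 264
135^128 ≡ 264^2 = 69696 ≡ 241
135^256 ≡ 241^2 = 58081 ≡ 122
291 = 256 + 32 + 2 + 1, so 135^291 ≡ 122·64·23·135 ≡ 213 (mod 479)
y^r · r^s ≡ 307·213 = 65391 ≡ 247 (mod 479)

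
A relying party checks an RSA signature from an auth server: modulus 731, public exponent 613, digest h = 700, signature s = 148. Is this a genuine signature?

Squares mod 731: s^1≡148, s^2≡705, s^4≡676, s^8≡101, s^16≡698, s^32≡358, s^64≡239, s^128≡103, s^256≡375, s^512≡273
613 = 512 + 64 + 32 + 4 + 1, so s^613 ≡ 273·239·358·676·148 ≡ 700 (mod 731)
Since 700 equals the digest 700, verification succeeds.

genuine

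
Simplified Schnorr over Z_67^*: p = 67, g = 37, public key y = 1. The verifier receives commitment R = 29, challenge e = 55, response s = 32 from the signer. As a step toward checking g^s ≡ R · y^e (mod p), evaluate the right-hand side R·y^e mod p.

29

Squares mod 67: 1^1≡1, 1^2≡1, 1^4≡1, 1^8≡1, 1^16≡1, 1^32≡1
55 = 32 + 16 + 4 + 2 + 1, so 1^55 ≡ 1·1·1·1·1 ≡ 1 (mod 67)
R · y^e ≡ 29·1 = 29 ≡ 29 (mod 67)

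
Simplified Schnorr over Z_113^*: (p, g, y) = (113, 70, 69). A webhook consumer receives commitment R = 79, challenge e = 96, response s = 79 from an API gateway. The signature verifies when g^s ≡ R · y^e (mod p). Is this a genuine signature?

genuine

g^s mod p:
70^2 = 4900 ≡ 41
70^4 ≡ 41^2 = 1681 ≡ 99
70^8 ≡ 99^2 = 9801 ≡ 83
70^16 ≡ 83^2 = 6889 ≡ 109
70^32 ≡ 109^2 = 11881 ≡ 16
70^64 ≡ 16^2 = 256 ≡ 30
79 = 64 + 8 + 4 + 2 + 1, so 70^79 ≡ 30·83·99·41·70 ≡ 79 (mod 113)
R · y^e mod p:
69^2 = 4761 ≡ 15
69^4 ≡ 15^2 = 225 ≡ 112
69^8 ≡ 112^2 = 12544 ≡ 1
69^16 ≡ 1^2 = 1
69^32 ≡ 1^2 = 1
69^64 ≡ 1^2 = 1
96 = 64 + 32, so 69^96 ≡ 1·1 ≡ 1 (mod 113)
79·1 = 79 ≡ 79 (mod 113)
79 ≡ 79 (mod 113); signature holds.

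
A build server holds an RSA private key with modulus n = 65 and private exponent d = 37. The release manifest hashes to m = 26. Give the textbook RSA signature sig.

Squares mod 65: m^1≡26, m^2≡26, m^4≡26, m^8≡26, m^16≡26, m^32≡26
37 = 32 + 4 + 1, so m^37 ≡ 26·26·26 ≡ 26 (mod 65)

26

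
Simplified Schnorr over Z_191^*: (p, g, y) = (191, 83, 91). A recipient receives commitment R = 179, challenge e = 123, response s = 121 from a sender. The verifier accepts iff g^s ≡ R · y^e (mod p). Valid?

g^s mod p:
Squares mod 191: 83^1≡83, 83^2≡13, 83^4≡169, 83^8≡102, 83^16≡90, 83^32≡78, 83^64≡163
121 = 64 + 32 + 16 + 8 + 1, so 83^121 ≡ 163·78·90·102·83 ≡ 35 (mod 191)
R · y^e mod p:
Squares mod 191: 91^1≡91, 91^2≡68, 91^4≡40, 91^8≡72, 91^16≡27, 91^32≡156, 91^64≡79
123 = 64 + 32 + 16 + 8 + 2 + 1, so 91^123 ≡ 79·156·27·72·68·91 ≡ 168 (mod 191)
179·168 = 30072 ≡ 85 (mod 191)
35 ≠ 85; the check fails.

no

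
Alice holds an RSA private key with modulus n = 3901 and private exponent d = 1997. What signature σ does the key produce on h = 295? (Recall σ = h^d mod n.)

351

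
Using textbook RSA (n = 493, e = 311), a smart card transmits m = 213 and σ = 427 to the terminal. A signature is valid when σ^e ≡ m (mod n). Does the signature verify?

verifies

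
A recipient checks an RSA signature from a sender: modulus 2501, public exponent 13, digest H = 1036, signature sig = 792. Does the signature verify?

sig^2 ≡ 792^2 = 627264 ≡ 2014
sig^4 ≡ 2014^2 = 4056196 ≡ 2075
sig^8 ≡ 2075^2 = 4305625 ≡ 1404
13 = 8 + 4 + 1, so sig^13 ≡ 1404·2075·792 ≡ 1036 (mod 2501)
sig^13 mod 2501 = 1036 matches H.

verifies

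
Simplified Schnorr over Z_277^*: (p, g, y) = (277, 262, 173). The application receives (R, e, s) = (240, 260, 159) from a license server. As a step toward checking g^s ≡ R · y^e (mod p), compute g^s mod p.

262^159 mod 277 = 148

148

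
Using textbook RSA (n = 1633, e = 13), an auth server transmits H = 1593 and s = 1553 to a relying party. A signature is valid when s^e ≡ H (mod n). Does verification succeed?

passes

Squares mod 1633: s^1≡1553, s^2≡1501, s^4≡1094, s^8≡1480
13 = 8 + 4 + 1, so s^13 ≡ 1480·1094·1553 ≡ 1593 (mod 1633)
s^13 mod 1633 = 1593 matches H.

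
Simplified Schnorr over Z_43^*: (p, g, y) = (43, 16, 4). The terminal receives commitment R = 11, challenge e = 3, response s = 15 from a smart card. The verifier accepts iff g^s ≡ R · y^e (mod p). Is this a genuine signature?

genuine

g^s mod p:
16^2 = 256 ≡ 41
16^4 ≡ 41^2 = 1681 ≡ 4
16^8 ≡ 4^2 = 16
15 = 8 + 4 + 2 + 1, so 16^15 ≡ 16·4·41·16 ≡ 16 (mod 43)
R · y^e mod p:
4^2 = 16
3 = 2 + 1, so 4^3 ≡ 16·4 ≡ 21 (mod 43)
11·21 = 231 ≡ 16 (mod 43)
16 ≡ 16 (mod 43); signature holds.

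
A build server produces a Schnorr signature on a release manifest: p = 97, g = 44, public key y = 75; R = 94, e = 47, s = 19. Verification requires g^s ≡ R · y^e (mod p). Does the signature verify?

g^s mod p:
44^2 = 1936 ≡ 93
44^4 ≡ 93^2 = 8649 ≡ 16
44^8 ≡ 16^2 = 256 ≡ 62
44^16 ≡ 62^2 = 3844 ≡ 61
19 = 16 + 2 + 1, so 44^19 ≡ 61·93·44 ≡ 31 (mod 97)
R · y^e mod p:
75^2 = 5625 ≡ 96
75^4 ≡ 96^2 = 9216 ≡ 1
75^8 ≡ 1^2 = 1
75^16 ≡ 1^2 = 1
75^32 ≡ 1^2 = 1
47 = 32 + 8 + 4 + 2 + 1, so 75^47 ≡ 1·1·1·96·75 ≡ 22 (mod 97)
94·22 = 2068 ≡ 31 (mod 97)
31 ≡ 31 (mod 97); signature holds.

verifies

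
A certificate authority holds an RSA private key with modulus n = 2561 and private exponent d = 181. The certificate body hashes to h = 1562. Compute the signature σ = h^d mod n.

1562

h^2 ≡ 1562^2 = 2439844 ≡ 1772
h^4 ≡ 1772^2 = 3139984 ≡ 198
h^8 ≡ 198^2 = 39204 ≡ 789
h^16 ≡ 789^2 = 622521 ≡ 198
h^32 ≡ 198^2 = 39204 ≡ 789
h^64 ≡ 789^2 = 622521 ≡ 198
h^128 ≡ 198^2 = 39204 ≡ 789
181 = 128 + 32 + 16 + 4 + 1, so h^181 ≡ 789·789·198·198·1562 ≡ 1562 (mod 2561)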